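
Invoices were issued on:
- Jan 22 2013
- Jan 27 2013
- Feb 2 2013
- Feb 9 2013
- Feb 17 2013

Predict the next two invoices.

Feb 26 2013, Mar 8 2013

Gaps: 5, 6, 7, 8 days — each gap is 1 larger than the previous one.
Next gap: 9 days. Feb 17 2013 + 9 days = Feb 26 2013.
Next gap: 10 days. Feb 26 2013 + 10 days = Mar 8 2013.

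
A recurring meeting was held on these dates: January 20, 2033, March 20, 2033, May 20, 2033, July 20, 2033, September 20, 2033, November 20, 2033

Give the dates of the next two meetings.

The day-of-month is always 20 (59, 61, 61, 62, 61 days between events).
So this recurs on the 20th of every 2 months.
January 2034: January 20, 2034.
Next: March 2034 → March 20, 2034.

January 20, 2034; March 20, 2034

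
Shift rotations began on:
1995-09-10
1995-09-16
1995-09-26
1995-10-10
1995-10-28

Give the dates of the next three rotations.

1995-11-19, 1995-12-15, 1996-01-14

Intervals are 6, 10, 14, 18 days — an arithmetic progression with common difference 4.
Next gap: 22 days. 1995-10-28 + 22 days = 1995-11-19.
Next gap: 26 days. 1995-11-19 + 26 days = 1995-12-15.
Next gap: 30 days. 1995-12-15 + 30 days = 1996-01-14.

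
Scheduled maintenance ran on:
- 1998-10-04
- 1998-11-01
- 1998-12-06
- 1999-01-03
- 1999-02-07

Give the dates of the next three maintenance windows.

All dates are Sundays, 28, 35, 28, 35 days apart.
Specifically, the 1st Sunday of each month.
1st Sunday of March 1999: 1999-03-07.
1st Sunday of April 1999: 1999-04-04.
1st Sunday of May 1999: 1999-05-02.

1999-03-07, 1999-04-04, 1999-05-02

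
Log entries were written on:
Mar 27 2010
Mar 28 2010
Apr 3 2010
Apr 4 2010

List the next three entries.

The gap pattern 1, 6, 1 repeats every 2 events.
These are the Saturdays and Sundays of each week.
The following Saturday is Apr 10 2010.
The following Sunday is Apr 11 2010.
Next Saturday: Apr 17 2010.

Apr 10 2010, Apr 11 2010, Apr 17 2010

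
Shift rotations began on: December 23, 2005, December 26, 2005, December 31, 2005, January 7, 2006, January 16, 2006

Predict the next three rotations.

January 27, 2006; February 9, 2006; February 24, 2006

Gaps: 3, 5, 7, 9 days — each gap is 2 larger than the previous one.
Next gap: 11 days. January 16, 2006 + 11 days = January 27, 2006.
Next gap: 13 days. January 27, 2006 + 13 days = February 9, 2006.
Next gap: 15 days. February 9, 2006 + 15 days = February 24, 2006.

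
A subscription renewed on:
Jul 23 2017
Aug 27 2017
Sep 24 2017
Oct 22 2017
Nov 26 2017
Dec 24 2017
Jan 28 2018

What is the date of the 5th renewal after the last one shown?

Jun 24 2018

Gaps: 35, 28, 28, 35, 28, 35 days — a mix of 28 and 35. Every date is a Sunday.
Each is the 4th Sunday of its month.
4th Sunday of February 2018: Feb 25 2018.
March 2018 — 4th Sunday is Mar 25 2018.
4th Sunday of April 2018: Apr 22 2018.
May 2018 — 4th Sunday is May 27 2018.
June 2018 — 4th Sunday is Jun 24 2018.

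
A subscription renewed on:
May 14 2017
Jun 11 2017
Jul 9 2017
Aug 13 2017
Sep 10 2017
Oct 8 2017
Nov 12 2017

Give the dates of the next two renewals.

These are Sundays at 28- or 35-day spacing (28, 28, 35, 28, 28, 35).
The pattern: 2nd Sunday of the month.
2nd Sunday of December 2017: Dec 10 2017.
January 2018 — 2nd Sunday is Jan 14 2018.

Dec 10 2017, Jan 14 2018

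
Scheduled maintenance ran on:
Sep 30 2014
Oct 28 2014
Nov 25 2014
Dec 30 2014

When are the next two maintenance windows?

Jan 27 2015, Feb 24 2015

Every date is a Tuesday; gaps 28, 28, 35 days.
Each is the last Tuesday of its month (at least one falls on the 29th or later, ruling out '4th Tuesday').
January 2015 ends with Tuesday Jan 27 2015.
Last Tuesday of February 2015: Feb 24 2015.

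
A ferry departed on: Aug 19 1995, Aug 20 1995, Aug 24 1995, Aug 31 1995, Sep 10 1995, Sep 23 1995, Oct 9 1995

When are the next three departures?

The spacing grows by 3 each time: 1, 4, 7, 10, 13, 16 days.
Next gap: 19 days. Oct 9 1995 + 19 days = Oct 28 1995.
Next gap: 22 days. Oct 28 1995 + 22 days = Nov 19 1995.
Next gap: 25 days. Nov 19 1995 + 25 days = Dec 14 1995.

Oct 28 1995, Nov 19 1995, Dec 14 1995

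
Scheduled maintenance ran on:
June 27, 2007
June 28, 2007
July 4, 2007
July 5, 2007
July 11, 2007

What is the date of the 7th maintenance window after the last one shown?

August 2, 2007

Gaps: 1, 6, 1, 6 days — not constant, but cyclic with period 2.
The events fall on every Wednesday and Thursday.
Next Thursday: July 12, 2007.
Next Wednesday: July 18, 2007.
The following Thursday is July 19, 2007.
The following Wednesday is July 25, 2007.
The following Thursday is July 26, 2007.
The following Wednesday is August 1, 2007.
The following Thursday is August 2, 2007.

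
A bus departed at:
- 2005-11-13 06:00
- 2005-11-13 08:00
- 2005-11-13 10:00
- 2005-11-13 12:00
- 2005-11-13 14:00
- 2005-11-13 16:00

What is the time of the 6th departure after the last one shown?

2005-11-14 04:00

The interval is a steady 2 hours (2, 2, 2, 2, 2).
2005-11-13 16:00 + 2 h = 2005-11-13 18:00.
2005-11-13 18:00 + 2 h = 2005-11-13 20:00.
2005-11-13 20:00 + 2 h = 2005-11-13 22:00.
2005-11-13 22:00 + 2 h = 2005-11-14 00:00.
2005-11-14 00:00 + 2 h = 2005-11-14 02:00.
2005-11-14 02:00 + 2 h = 2005-11-14 04:00.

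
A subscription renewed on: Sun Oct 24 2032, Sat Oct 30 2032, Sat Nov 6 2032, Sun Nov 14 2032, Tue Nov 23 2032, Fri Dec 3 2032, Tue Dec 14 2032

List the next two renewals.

Sun Dec 26 2032, Sat Jan 8 2033

Gaps: 6, 7, 8, 9, 10, 11 days — each gap is 1 larger than the previous one.
Next gap: 12 days. Tue Dec 14 2032 + 12 days = Sun Dec 26 2032.
Next gap: 13 days. Sun Dec 26 2032 + 13 days = Sat Jan 8 2033.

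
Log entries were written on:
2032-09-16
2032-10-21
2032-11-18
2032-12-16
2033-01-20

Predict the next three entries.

2033-02-17, 2033-03-17, 2033-04-21

These are Thursdays at 28- or 35-day spacing (35, 28, 28, 35).
The pattern: 3rd Thursday of the month.
3rd Thursday of February 2033: 2033-02-17.
3rd Thursday of March 2033: 2033-03-17.
April 2033 — 3rd Thursday is 2033-04-21.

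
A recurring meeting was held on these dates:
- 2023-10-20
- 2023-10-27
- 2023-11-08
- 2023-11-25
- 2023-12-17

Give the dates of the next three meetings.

Intervals are 7, 12, 17, 22 days — an arithmetic progression with common difference 5.
Next gap: 27 days. 2023-12-17 + 27 days = 2024-01-13.
Next gap: 32 days. 2024-01-13 + 32 days = 2024-02-14.
Next gap: 37 days. 2024-02-14 + 37 days = 2024-03-22.

2024-01-13, 2024-02-14, 2024-03-22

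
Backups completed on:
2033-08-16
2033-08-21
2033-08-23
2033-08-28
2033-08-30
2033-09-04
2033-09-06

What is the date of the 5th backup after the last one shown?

Every event lands on a Tuesday or Sunday (gaps cycle 5, 2, 5, 2, 5, 2).
So the schedule is: every Tuesday and Sunday.
Next Sunday: 2033-09-11.
The following Tuesday is 2033-09-13.
The following Sunday is 2033-09-18.
Next Tuesday: 2033-09-20.
The following Sunday is 2033-09-25.

2033-09-25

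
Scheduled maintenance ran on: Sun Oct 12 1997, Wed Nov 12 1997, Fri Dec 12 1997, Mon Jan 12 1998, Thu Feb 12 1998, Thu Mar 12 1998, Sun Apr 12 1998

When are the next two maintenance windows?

Tue May 12 1998, Fri Jun 12 1998

Gaps: 31, 30, 31, 31, 28, 31 days — not constant. Every event is on the 12th of the month.
Pattern: the 12th of each month.
Next: May 1998 → Tue May 12 1998.
June 1998: Fri Jun 12 1998.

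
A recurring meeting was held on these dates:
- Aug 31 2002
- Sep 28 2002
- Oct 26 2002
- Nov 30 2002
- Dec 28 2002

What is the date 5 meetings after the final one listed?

Every date is a Saturday; gaps 28, 28, 35, 28 days.
Each is the last Saturday of its month (at least one falls on the 29th or later, ruling out '4th Saturday').
Last Saturday of January 2003: Jan 25 2003.
Last Saturday of February 2003: Feb 22 2003.
Last Saturday of March 2003: Mar 29 2003.
Last Saturday of April 2003: Apr 26 2003.
Last Saturday of May 2003: May 31 2003.

May 31 2003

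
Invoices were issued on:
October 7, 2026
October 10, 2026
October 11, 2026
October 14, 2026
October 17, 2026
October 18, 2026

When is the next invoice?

Every event lands on a Wednesday or Saturday or Sunday (gaps cycle 3, 1, 3, 3, 1).
So the schedule is: every Wednesday, Saturday and Sunday.
The following Wednesday is October 21, 2026.

October 21, 2026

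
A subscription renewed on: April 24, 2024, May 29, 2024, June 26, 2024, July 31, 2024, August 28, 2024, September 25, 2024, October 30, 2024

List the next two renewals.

November 27, 2024; December 25, 2024

All Wednesdays; the gaps (35, 28, 35, 28, 28, 35) vary with month length.
This is the last Wednesday of each month.
Last Wednesday of November 2024: November 27, 2024.
Last Wednesday of December 2024: December 25, 2024.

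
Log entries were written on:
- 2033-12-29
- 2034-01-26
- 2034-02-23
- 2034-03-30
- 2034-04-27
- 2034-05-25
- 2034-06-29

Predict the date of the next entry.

Every date is a Thursday; gaps 28, 28, 35, 28, 28, 35 days.
Each is the last Thursday of its month (at least one falls on the 29th or later, ruling out '4th Thursday').
Last Thursday of July 2034: 2034-07-27.

2034-07-27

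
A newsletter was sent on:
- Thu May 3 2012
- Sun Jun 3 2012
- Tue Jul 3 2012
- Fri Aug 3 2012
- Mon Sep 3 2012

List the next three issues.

Wed Oct 3 2012, Sat Nov 3 2012, Mon Dec 3 2012

The day-of-month is always 3 (31, 30, 31, 31 days between events).
So this recurs on the 3rd of each month.
Next: October 2012 → Wed Oct 3 2012.
November 2012: Sat Nov 3 2012.
Next: December 2012 → Mon Dec 3 2012.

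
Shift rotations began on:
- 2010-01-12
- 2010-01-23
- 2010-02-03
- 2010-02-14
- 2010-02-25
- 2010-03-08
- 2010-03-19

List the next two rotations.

The spacing is 11, 11, 11, 11, 11, 11 days — always 11 days.
2010-03-19 + 11 days = 2010-03-30.
2010-03-30 + 11 days = 2010-04-10.

2010-03-30, 2010-04-10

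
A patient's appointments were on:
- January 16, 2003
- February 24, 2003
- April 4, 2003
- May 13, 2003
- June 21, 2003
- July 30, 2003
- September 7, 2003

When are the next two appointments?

Every event comes 39 days after the last (39, 39, 39, 39, 39, 39).
September 7, 2003 + 39 days = October 16, 2003.
October 16, 2003 + 39 days = November 24, 2003.

October 16, 2003; November 24, 2003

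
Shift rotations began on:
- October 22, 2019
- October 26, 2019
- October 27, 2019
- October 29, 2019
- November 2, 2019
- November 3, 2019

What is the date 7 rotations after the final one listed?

November 19, 2019

The gap pattern 4, 1, 2, 4, 1 repeats every 3 events.
These are the Tuesdays, Saturdays and Sundays of each week.
Next Tuesday: November 5, 2019.
Next Saturday: November 9, 2019.
Next Sunday: November 10, 2019.
Next Tuesday: November 12, 2019.
Next Saturday: November 16, 2019.
Next Sunday: November 17, 2019.
Next Tuesday: November 19, 2019.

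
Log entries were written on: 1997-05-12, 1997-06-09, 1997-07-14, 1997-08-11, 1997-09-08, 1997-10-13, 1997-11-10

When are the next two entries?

Gaps: 28, 35, 28, 28, 35, 28 days — a mix of 28 and 35. Every date is a Monday.
Each is the 2nd Monday of its month.
2nd Monday of December 1997: 1997-12-08.
January 1998 — 2nd Monday is 1998-01-12.

1997-12-08, 1998-01-12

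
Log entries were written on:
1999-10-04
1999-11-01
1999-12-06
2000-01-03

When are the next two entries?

Gaps: 28, 35, 28 days — a mix of 28 and 35. Every date is a Monday.
Each is the 1st Monday of its month.
February 2000 — 1st Monday is 2000-02-07.
1st Monday of March 2000: 2000-03-06.

2000-02-07, 2000-03-06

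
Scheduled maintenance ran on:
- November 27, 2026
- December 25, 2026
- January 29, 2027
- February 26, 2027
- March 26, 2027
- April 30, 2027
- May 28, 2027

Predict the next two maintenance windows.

These are Fridays with 28, 35, 28, 28, 35, 28-day gaps.
Each is the final Friday of its month — January 29, 2027 is past the 28th, so '4th Friday' doesn't fit.
Last Friday of June 2027: June 25, 2027.
July 2027 ends with Friday July 30, 2027.

June 25, 2027; July 30, 2027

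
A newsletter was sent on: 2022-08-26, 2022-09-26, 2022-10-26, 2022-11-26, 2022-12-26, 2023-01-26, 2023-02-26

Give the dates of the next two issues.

The day-of-month is always 26 (31, 30, 31, 30, 31, 31 days between events).
So this recurs on the 26th of each month.
Next: March 2023 → 2023-03-26.
Next: April 2023 → 2023-04-26.

2023-03-26, 2023-04-26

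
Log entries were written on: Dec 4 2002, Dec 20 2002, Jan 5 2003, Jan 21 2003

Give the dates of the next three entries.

Feb 6 2003, Feb 22 2003, Mar 10 2003

The spacing is 16, 16, 16 days — always 16 days.
Jan 21 2003 + 16 days = Feb 6 2003.
Feb 6 2003 + 16 days = Feb 22 2003.
Feb 22 2003 + 16 days = Mar 10 2003.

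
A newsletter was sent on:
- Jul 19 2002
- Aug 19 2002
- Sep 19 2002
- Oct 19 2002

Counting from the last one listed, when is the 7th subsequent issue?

Each date is the 19th; the gaps (31, 31, 30) track the month lengths.
The rule is the 19th of each month.
November 2002: Nov 19 2002.
December 2002: Dec 19 2002.
Next: January 2003 → Jan 19 2003.
February 2003: Feb 19 2003.
March 2003: Mar 19 2003.
Next: April 2003 → Apr 19 2003.
Next: May 2003 → May 19 2003.

May 19 2003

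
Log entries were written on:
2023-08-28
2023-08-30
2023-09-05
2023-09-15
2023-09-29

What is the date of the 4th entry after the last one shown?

The spacing grows by 4 each time: 2, 6, 10, 14 days.
Next gap: 18 days. 2023-09-29 + 18 days = 2023-10-17.
Next gap: 22 days. 2023-10-17 + 22 days = 2023-11-08.
Next gap: 26 days. 2023-11-08 + 26 days = 2023-12-04.
Next gap: 30 days. 2023-12-04 + 30 days = 2024-01-03.

2024-01-03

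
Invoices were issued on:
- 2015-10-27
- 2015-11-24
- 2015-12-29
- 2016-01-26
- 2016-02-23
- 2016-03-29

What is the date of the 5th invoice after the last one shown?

Every date is a Tuesday; gaps 28, 35, 28, 28, 35 days.
Each is the last Tuesday of its month (at least one falls on the 29th or later, ruling out '4th Tuesday').
April 2016 ends with Tuesday 2016-04-26.
Last Tuesday of May 2016: 2016-05-31.
Last Tuesday of June 2016: 2016-06-28.
July 2016 ends with Tuesday 2016-07-26.
August 2016 ends with Tuesday 2016-08-30.

2016-08-30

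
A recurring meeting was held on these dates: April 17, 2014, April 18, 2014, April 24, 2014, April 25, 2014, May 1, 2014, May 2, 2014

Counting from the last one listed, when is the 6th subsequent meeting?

Every event lands on a Thursday or Friday (gaps cycle 1, 6, 1, 6, 1).
So the schedule is: every Thursday and Friday.
The following Thursday is May 8, 2014.
The following Friday is May 9, 2014.
Next Thursday: May 15, 2014.
The following Friday is May 16, 2014.
The following Thursday is May 22, 2014.
Next Friday: May 23, 2014.

May 23, 2014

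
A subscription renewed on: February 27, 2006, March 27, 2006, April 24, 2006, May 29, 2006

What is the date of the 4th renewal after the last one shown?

All Mondays; the gaps (28, 28, 35) vary with month length.
This is the last Monday of each month.
June 2006 ends with Monday June 26, 2006.
July 2006 ends with Monday July 31, 2006.
Last Monday of August 2006: August 28, 2006.
September 2006 ends with Monday September 25, 2006.

September 25, 2006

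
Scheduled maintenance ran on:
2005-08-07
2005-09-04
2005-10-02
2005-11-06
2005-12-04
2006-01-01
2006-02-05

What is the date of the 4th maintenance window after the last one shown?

2006-06-04

All dates are Sundays, 28, 28, 35, 28, 28, 35 days apart.
Specifically, the 1st Sunday of each month.
1st Sunday of March 2006: 2006-03-05.
April 2006 — 1st Sunday is 2006-04-02.
May 2006 — 1st Sunday is 2006-05-07.
1st Sunday of June 2006: 2006-06-04.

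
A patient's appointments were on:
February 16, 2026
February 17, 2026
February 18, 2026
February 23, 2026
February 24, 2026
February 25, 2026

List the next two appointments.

March 2, 2026; March 3, 2026

Gaps: 1, 1, 5, 1, 1 days — not constant, but cyclic with period 3.
The events fall on every Monday, Tuesday and Wednesday.
The following Monday is March 2, 2026.
Next Tuesday: March 3, 2026.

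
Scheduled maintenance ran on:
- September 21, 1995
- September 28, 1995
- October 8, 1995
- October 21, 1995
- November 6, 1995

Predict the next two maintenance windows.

Intervals are 7, 10, 13, 16 days — an arithmetic progression with common difference 3.
Next gap: 19 days. November 6, 1995 + 19 days = November 25, 1995.
Next gap: 22 days. November 25, 1995 + 22 days = December 17, 1995.

November 25, 1995; December 17, 1995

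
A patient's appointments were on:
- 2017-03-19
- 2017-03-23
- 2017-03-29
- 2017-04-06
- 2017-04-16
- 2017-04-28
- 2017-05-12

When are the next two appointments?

2017-05-28, 2017-06-15

Gaps: 4, 6, 8, 10, 12, 14 days — each gap is 2 larger than the previous one.
Next gap: 16 days. 2017-05-12 + 16 days = 2017-05-28.
Next gap: 18 days. 2017-05-28 + 18 days = 2017-06-15.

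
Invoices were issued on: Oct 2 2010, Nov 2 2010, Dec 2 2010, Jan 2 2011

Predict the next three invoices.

Each date is the 2nd; the gaps (31, 30, 31) track the month lengths.
The rule is the 2nd of each month.
February 2011: Feb 2 2011.
March 2011: Mar 2 2011.
Next: April 2011 → Apr 2 2011.

Feb 2 2011, Mar 2 2011, Apr 2 2011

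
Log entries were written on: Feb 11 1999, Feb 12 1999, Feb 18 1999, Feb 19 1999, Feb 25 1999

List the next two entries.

Gaps: 1, 6, 1, 6 days — not constant, but cyclic with period 2.
The events fall on every Thursday and Friday.
The following Friday is Feb 26 1999.
Next Thursday: Mar 4 1999.

Feb 26 1999, Mar 4 1999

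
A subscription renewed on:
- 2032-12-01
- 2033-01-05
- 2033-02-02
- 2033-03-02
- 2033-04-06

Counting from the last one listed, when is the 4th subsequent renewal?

2033-08-03

All dates are Wednesdays, 35, 28, 28, 35 days apart.
Specifically, the 1st Wednesday of each month.
1st Wednesday of May 2033: 2033-05-04.
1st Wednesday of June 2033: 2033-06-01.
July 2033 — 1st Wednesday is 2033-07-06.
1st Wednesday of August 2033: 2033-08-03.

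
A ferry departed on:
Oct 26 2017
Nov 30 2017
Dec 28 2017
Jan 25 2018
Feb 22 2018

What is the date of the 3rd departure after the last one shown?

All Thursdays; the gaps (35, 28, 28, 28) vary with month length.
This is the last Thursday of each month.
March 2018 ends with Thursday Mar 29 2018.
April 2018 ends with Thursday Apr 26 2018.
Last Thursday of May 2018: May 31 2018.

May 31 2018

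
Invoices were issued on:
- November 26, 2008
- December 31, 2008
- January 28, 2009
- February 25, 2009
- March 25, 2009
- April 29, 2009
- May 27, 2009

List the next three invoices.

These are Wednesdays with 35, 28, 28, 28, 35, 28-day gaps.
Each is the final Wednesday of its month — December 31, 2008 is past the 28th, so '4th Wednesday' doesn't fit.
Last Wednesday of June 2009: June 24, 2009.
July 2009 ends with Wednesday July 29, 2009.
Last Wednesday of August 2009: August 26, 2009.

June 24, 2009; July 29, 2009; August 26, 2009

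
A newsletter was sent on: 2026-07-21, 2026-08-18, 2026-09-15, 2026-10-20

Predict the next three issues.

All dates are Tuesdays, 28, 28, 35 days apart.
Specifically, the 3rd Tuesday of each month.
November 2026 — 3rd Tuesday is 2026-11-17.
December 2026 — 3rd Tuesday is 2026-12-15.
January 2027 — 3rd Tuesday is 2027-01-19.

2026-11-17, 2026-12-15, 2027-01-19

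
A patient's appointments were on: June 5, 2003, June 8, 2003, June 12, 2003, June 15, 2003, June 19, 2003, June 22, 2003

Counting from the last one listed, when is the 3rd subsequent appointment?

July 3, 2003

Every event lands on a Thursday or Sunday (gaps cycle 3, 4, 3, 4, 3).
So the schedule is: every Thursday and Sunday.
Next Thursday: June 26, 2003.
The following Sunday is June 29, 2003.
Next Thursday: July 3, 2003.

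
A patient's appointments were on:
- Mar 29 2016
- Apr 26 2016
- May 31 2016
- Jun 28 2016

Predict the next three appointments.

Jul 26 2016, Aug 30 2016, Sep 27 2016

All Tuesdays; the gaps (28, 35, 28) vary with month length.
This is the last Tuesday of each month.
Last Tuesday of July 2016: Jul 26 2016.
August 2016 ends with Tuesday Aug 30 2016.
Last Tuesday of September 2016: Sep 27 2016.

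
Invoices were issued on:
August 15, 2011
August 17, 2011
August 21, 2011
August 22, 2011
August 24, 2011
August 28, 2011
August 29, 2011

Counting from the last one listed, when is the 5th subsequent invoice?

September 11, 2011

Every event lands on a Monday or Wednesday or Sunday (gaps cycle 2, 4, 1, 2, 4, 1).
So the schedule is: every Monday, Wednesday and Sunday.
The following Wednesday is August 31, 2011.
Next Sunday: September 4, 2011.
The following Monday is September 5, 2011.
The following Wednesday is September 7, 2011.
The following Sunday is September 11, 2011.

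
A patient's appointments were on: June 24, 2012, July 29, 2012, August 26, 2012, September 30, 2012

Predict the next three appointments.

October 28, 2012; November 25, 2012; December 30, 2012

All Sundays; the gaps (35, 28, 35) vary with month length.
This is the last Sunday of each month.
Last Sunday of October 2012: October 28, 2012.
Last Sunday of November 2012: November 25, 2012.
Last Sunday of December 2012: December 30, 2012.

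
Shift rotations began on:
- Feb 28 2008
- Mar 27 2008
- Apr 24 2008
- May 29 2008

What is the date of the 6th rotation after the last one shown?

Nov 27 2008

These are Thursdays with 28, 28, 35-day gaps.
Each is the final Thursday of its month — May 29 2008 is past the 28th, so '4th Thursday' doesn't fit.
June 2008 ends with Thursday Jun 26 2008.
Last Thursday of July 2008: Jul 31 2008.
Last Thursday of August 2008: Aug 28 2008.
Last Thursday of September 2008: Sep 25 2008.
October 2008 ends with Thursday Oct 30 2008.
November 2008 ends with Thursday Nov 27 2008.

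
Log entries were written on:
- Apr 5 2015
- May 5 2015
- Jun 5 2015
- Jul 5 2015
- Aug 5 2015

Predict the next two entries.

Sep 5 2015, Oct 5 2015

The day-of-month is always 5 (30, 31, 30, 31 days between events).
So this recurs on the 5th of each month.
Next: September 2015 → Sep 5 2015.
October 2015: Oct 5 2015.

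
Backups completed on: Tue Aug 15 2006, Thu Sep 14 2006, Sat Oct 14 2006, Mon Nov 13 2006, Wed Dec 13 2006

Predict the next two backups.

Gaps between consecutive events: 30, 30, 30, 30 days — a constant 30-day interval.
Wed Dec 13 2006 + 30 days = Fri Jan 12 2007.
Fri Jan 12 2007 + 30 days = Sun Feb 11 2007.

Fri Jan 12 2007, Sun Feb 11 2007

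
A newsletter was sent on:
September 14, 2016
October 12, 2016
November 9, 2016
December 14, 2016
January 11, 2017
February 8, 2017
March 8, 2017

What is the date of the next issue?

April 12, 2017

These are Wednesdays at 28- or 35-day spacing (28, 28, 35, 28, 28, 28).
The pattern: 2nd Wednesday of the month.
2nd Wednesday of April 2017: April 12, 2017.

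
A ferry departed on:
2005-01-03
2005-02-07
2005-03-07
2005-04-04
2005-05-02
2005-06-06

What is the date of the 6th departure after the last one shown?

Gaps: 35, 28, 28, 28, 35 days — a mix of 28 and 35. Every date is a Monday.
Each is the 1st Monday of its month.
July 2005 — 1st Monday is 2005-07-04.
August 2005 — 1st Monday is 2005-08-01.
September 2005 — 1st Monday is 2005-09-05.
October 2005 — 1st Monday is 2005-10-03.
1st Monday of November 2005: 2005-11-07.
1st Monday of December 2005: 2005-12-05.

2005-12-05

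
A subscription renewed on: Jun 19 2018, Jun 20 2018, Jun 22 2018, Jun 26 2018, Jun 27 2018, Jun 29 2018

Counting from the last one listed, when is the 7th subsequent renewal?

Jul 17 2018

The gap pattern 1, 2, 4, 1, 2 repeats every 3 events.
These are the Tuesdays, Wednesdays and Fridays of each week.
The following Tuesday is Jul 3 2018.
Next Wednesday: Jul 4 2018.
The following Friday is Jul 6 2018.
Next Tuesday: Jul 10 2018.
The following Wednesday is Jul 11 2018.
Next Friday: Jul 13 2018.
Next Tuesday: Jul 17 2018.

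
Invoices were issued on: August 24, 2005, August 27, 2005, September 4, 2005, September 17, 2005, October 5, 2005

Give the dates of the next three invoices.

Intervals are 3, 8, 13, 18 days — an arithmetic progression with common difference 5.
Next gap: 23 days. October 5, 2005 + 23 days = October 28, 2005.
Next gap: 28 days. October 28, 2005 + 28 days = November 25, 2005.
Next gap: 33 days. November 25, 2005 + 33 days = December 28, 2005.

October 28, 2005; November 25, 2005; December 28, 2005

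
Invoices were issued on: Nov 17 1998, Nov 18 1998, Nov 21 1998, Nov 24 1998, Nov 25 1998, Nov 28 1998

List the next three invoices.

Dec 1 1998, Dec 2 1998, Dec 5 1998

Every event lands on a Tuesday or Wednesday or Saturday (gaps cycle 1, 3, 3, 1, 3).
So the schedule is: every Tuesday, Wednesday and Saturday.
Next Tuesday: Dec 1 1998.
The following Wednesday is Dec 2 1998.
The following Saturday is Dec 5 1998.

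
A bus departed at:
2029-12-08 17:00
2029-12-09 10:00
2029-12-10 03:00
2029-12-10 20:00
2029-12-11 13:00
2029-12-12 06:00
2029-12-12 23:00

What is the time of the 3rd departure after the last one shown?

Gaps: 17, 17, 17, 17, 17, 17 hours — each event is 17 hours after the previous one.
2029-12-12 23:00 + 17 h = 2029-12-13 16:00.
2029-12-13 16:00 + 17 h = 2029-12-14 09:00.
2029-12-14 09:00 + 17 h = 2029-12-15 02:00.

2029-12-15 02:00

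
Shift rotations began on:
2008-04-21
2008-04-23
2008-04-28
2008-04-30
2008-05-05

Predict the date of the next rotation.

Every event lands on a Monday or Wednesday (gaps cycle 2, 5, 2, 5).
So the schedule is: every Monday and Wednesday.
The following Wednesday is 2008-05-07.

2008-05-07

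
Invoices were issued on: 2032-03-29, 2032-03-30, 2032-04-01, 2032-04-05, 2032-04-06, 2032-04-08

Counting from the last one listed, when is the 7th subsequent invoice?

The gap pattern 1, 2, 4, 1, 2 repeats every 3 events.
These are the Mondays, Tuesdays and Thursdays of each week.
The following Monday is 2032-04-12.
Next Tuesday: 2032-04-13.
The following Thursday is 2032-04-15.
The following Monday is 2032-04-19.
Next Tuesday: 2032-04-20.
The following Thursday is 2032-04-22.
Next Monday: 2032-04-26.

2032-04-26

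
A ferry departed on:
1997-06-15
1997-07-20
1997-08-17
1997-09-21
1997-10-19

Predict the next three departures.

1997-11-16, 1997-12-21, 1998-01-18

Gaps: 35, 28, 35, 28 days — a mix of 28 and 35. Every date is a Sunday.
Each is the 3rd Sunday of its month.
3rd Sunday of November 1997: 1997-11-16.
December 1997 — 3rd Sunday is 1997-12-21.
3rd Sunday of January 1998: 1998-01-18.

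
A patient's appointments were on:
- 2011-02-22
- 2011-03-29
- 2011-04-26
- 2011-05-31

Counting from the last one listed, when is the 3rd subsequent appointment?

2011-08-30

All Tuesdays; the gaps (35, 28, 35) vary with month length.
This is the last Tuesday of each month.
June 2011 ends with Tuesday 2011-06-28.
July 2011 ends with Tuesday 2011-07-26.
Last Tuesday of August 2011: 2011-08-30.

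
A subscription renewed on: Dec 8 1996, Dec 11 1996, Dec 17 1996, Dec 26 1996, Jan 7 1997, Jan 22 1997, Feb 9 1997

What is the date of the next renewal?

The spacing grows by 3 each time: 3, 6, 9, 12, 15, 18 days.
Next gap: 21 days. Feb 9 1997 + 21 days = Mar 2 1997.

Mar 2 1997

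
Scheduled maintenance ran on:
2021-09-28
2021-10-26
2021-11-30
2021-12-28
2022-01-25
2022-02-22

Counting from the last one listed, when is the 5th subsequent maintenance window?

2022-07-26

Every date is a Tuesday; gaps 28, 35, 28, 28, 28 days.
Each is the last Tuesday of its month (at least one falls on the 29th or later, ruling out '4th Tuesday').
Last Tuesday of March 2022: 2022-03-29.
April 2022 ends with Tuesday 2022-04-26.
Last Tuesday of May 2022: 2022-05-31.
Last Tuesday of June 2022: 2022-06-28.
Last Tuesday of July 2022: 2022-07-26.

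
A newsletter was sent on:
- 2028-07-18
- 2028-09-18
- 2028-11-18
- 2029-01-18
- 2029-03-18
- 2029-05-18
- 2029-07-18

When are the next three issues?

Each date is the 18th; the gaps (62, 61, 61, 59, 61, 61) track the month lengths.
The rule is the 18th of every 2 months.
September 2029: 2029-09-18.
November 2029: 2029-11-18.
Next: January 2030 → 2030-01-18.

2029-09-18, 2029-11-18, 2030-01-18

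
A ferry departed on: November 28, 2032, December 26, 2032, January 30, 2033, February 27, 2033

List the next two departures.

Every date is a Sunday; gaps 28, 35, 28 days.
Each is the last Sunday of its month (at least one falls on the 29th or later, ruling out '4th Sunday').
Last Sunday of March 2033: March 27, 2033.
April 2033 ends with Sunday April 24, 2033.

March 27, 2033; April 24, 2033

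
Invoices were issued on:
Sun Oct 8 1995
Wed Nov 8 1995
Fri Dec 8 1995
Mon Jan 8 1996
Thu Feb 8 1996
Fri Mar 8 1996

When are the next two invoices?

Gaps: 31, 30, 31, 31, 29 days — not constant. Every event is on the 8th of the month.
Pattern: the 8th of each month.
Next: April 1996 → Mon Apr 8 1996.
May 1996: Wed May 8 1996.

Mon Apr 8 1996, Wed May 8 1996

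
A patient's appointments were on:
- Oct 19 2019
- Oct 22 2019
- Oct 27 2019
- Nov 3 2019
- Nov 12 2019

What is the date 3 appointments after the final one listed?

Dec 21 2019

Intervals are 3, 5, 7, 9 days — an arithmetic progression with common difference 2.
Next gap: 11 days. Nov 12 2019 + 11 days = Nov 23 2019.
Next gap: 13 days. Nov 23 2019 + 13 days = Dec 6 2019.
Next gap: 15 days. Dec 6 2019 + 15 days = Dec 21 2019.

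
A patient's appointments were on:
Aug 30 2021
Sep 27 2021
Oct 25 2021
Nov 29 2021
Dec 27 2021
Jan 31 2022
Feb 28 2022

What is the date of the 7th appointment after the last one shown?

Sep 26 2022

These are Mondays with 28, 28, 35, 28, 35, 28-day gaps.
Each is the final Monday of its month — Aug 30 2021 is past the 28th, so '4th Monday' doesn't fit.
Last Monday of March 2022: Mar 28 2022.
Last Monday of April 2022: Apr 25 2022.
May 2022 ends with Monday May 30 2022.
June 2022 ends with Monday Jun 27 2022.
Last Monday of July 2022: Jul 25 2022.
August 2022 ends with Monday Aug 29 2022.
Last Monday of September 2022: Sep 26 2022.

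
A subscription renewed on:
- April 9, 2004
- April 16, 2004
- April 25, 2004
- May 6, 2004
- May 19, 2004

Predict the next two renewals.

Gaps: 7, 9, 11, 13 days — each gap is 2 larger than the previous one.
Next gap: 15 days. May 19, 2004 + 15 days = June 3, 2004.
Next gap: 17 days. June 3, 2004 + 17 days = June 20, 2004.

June 3, 2004; June 20, 2004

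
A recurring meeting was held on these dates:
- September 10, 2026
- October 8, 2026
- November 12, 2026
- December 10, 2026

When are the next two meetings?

Gaps: 28, 35, 28 days — a mix of 28 and 35. Every date is a Thursday.
Each is the 2nd Thursday of its month.
2nd Thursday of January 2027: January 14, 2027.
February 2027 — 2nd Thursday is February 11, 2027.

January 14, 2027; February 11, 2027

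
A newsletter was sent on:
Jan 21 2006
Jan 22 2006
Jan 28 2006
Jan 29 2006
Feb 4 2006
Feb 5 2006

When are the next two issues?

Every event lands on a Saturday or Sunday (gaps cycle 1, 6, 1, 6, 1).
So the schedule is: every Saturday and Sunday.
Next Saturday: Feb 11 2006.
The following Sunday is Feb 12 2006.

Feb 11 2006, Feb 12 2006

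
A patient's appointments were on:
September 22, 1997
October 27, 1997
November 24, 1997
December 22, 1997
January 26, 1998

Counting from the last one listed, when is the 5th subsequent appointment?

All dates are Mondays, 35, 28, 28, 35 days apart.
Specifically, the 4th Monday of each month.
February 1998 — 4th Monday is February 23, 1998.
March 1998 — 4th Monday is March 23, 1998.
April 1998 — 4th Monday is April 27, 1998.
May 1998 — 4th Monday is May 25, 1998.
4th Monday of June 1998: June 22, 1998.

June 22, 1998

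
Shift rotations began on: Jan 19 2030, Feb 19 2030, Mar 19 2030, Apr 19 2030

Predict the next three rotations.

Gaps: 31, 28, 31 days — not constant. Every event is on the 19th of the month.
Pattern: the 19th of each month.
Next: May 2030 → May 19 2030.
Next: June 2030 → Jun 19 2030.
Next: July 2030 → Jul 19 2030.

May 19 2030, Jun 19 2030, Jul 19 2030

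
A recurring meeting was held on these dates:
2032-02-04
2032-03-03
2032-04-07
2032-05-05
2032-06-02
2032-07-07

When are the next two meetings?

2032-08-04, 2032-09-01

These are Wednesdays at 28- or 35-day spacing (28, 35, 28, 28, 35).
The pattern: 1st Wednesday of the month.
August 2032 — 1st Wednesday is 2032-08-04.
September 2032 — 1st Wednesday is 2032-09-01.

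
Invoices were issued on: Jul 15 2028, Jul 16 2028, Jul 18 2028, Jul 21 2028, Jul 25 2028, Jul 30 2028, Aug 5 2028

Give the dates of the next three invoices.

Aug 12 2028, Aug 20 2028, Aug 29 2028

Intervals are 1, 2, 3, 4, 5, 6 days — an arithmetic progression with common difference 1.
Next gap: 7 days. Aug 5 2028 + 7 days = Aug 12 2028.
Next gap: 8 days. Aug 12 2028 + 8 days = Aug 20 2028.
Next gap: 9 days. Aug 20 2028 + 9 days = Aug 29 2028.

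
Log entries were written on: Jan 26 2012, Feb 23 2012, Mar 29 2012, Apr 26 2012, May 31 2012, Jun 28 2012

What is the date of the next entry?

Every date is a Thursday; gaps 28, 35, 28, 35, 28 days.
Each is the last Thursday of its month (at least one falls on the 29th or later, ruling out '4th Thursday').
July 2012 ends with Thursday Jul 26 2012.

Jul 26 2012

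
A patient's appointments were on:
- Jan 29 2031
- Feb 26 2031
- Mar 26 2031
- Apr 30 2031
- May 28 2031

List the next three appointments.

These are Wednesdays with 28, 28, 35, 28-day gaps.
Each is the final Wednesday of its month — Jan 29 2031 is past the 28th, so '4th Wednesday' doesn't fit.
Last Wednesday of June 2031: Jun 25 2031.
July 2031 ends with Wednesday Jul 30 2031.
Last Wednesday of August 2031: Aug 27 2031.

Jun 25 2031, Jul 30 2031, Aug 27 2031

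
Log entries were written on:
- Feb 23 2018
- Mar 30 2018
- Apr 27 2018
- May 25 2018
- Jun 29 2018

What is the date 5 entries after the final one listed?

All Fridays; the gaps (35, 28, 28, 35) vary with month length.
This is the last Friday of each month.
Last Friday of July 2018: Jul 27 2018.
Last Friday of August 2018: Aug 31 2018.
September 2018 ends with Friday Sep 28 2018.
Last Friday of October 2018: Oct 26 2018.
November 2018 ends with Friday Nov 30 2018.

Nov 30 2018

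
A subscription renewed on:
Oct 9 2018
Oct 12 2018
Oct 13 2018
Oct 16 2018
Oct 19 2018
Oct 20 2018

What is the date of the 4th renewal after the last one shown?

Gaps: 3, 1, 3, 3, 1 days — not constant, but cyclic with period 3.
The events fall on every Tuesday, Friday and Saturday.
The following Tuesday is Oct 23 2018.
Next Friday: Oct 26 2018.
Next Saturday: Oct 27 2018.
The following Tuesday is Oct 30 2018.

Oct 30 2018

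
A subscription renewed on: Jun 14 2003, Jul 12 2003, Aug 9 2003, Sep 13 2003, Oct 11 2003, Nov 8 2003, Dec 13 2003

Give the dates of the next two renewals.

Gaps: 28, 28, 35, 28, 28, 35 days — a mix of 28 and 35. Every date is a Saturday.
Each is the 2nd Saturday of its month.
2nd Saturday of January 2004: Jan 10 2004.
2nd Saturday of February 2004: Feb 14 2004.

Jan 10 2004, Feb 14 2004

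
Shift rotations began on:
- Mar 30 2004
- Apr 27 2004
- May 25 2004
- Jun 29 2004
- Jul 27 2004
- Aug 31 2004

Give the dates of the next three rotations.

Sep 28 2004, Oct 26 2004, Nov 30 2004

These are Tuesdays with 28, 28, 35, 28, 35-day gaps.
Each is the final Tuesday of its month — Mar 30 2004 is past the 28th, so '4th Tuesday' doesn't fit.
Last Tuesday of September 2004: Sep 28 2004.
Last Tuesday of October 2004: Oct 26 2004.
Last Tuesday of November 2004: Nov 30 2004.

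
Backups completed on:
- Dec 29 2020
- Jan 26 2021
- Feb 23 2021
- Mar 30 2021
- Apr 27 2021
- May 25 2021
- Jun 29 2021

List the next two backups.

Every date is a Tuesday; gaps 28, 28, 35, 28, 28, 35 days.
Each is the last Tuesday of its month (at least one falls on the 29th or later, ruling out '4th Tuesday').
Last Tuesday of July 2021: Jul 27 2021.
August 2021 ends with Tuesday Aug 31 2021.

Jul 27 2021, Aug 31 2021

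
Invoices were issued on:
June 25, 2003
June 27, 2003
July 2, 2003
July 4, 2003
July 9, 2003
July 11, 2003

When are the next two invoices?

The gap pattern 2, 5, 2, 5, 2 repeats every 2 events.
These are the Wednesdays and Fridays of each week.
Next Wednesday: July 16, 2003.
Next Friday: July 18, 2003.

July 16, 2003; July 18, 2003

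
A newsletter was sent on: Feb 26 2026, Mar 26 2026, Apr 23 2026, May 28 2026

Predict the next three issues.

These are Thursdays at 28- or 35-day spacing (28, 28, 35).
The pattern: 4th Thursday of the month.
June 2026 — 4th Thursday is Jun 25 2026.
July 2026 — 4th Thursday is Jul 23 2026.
4th Thursday of August 2026: Aug 27 2026.

Jun 25 2026, Jul 23 2026, Aug 27 2026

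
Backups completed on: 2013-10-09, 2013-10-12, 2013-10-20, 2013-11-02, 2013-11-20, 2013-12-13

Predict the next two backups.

Intervals are 3, 8, 13, 18, 23 days — an arithmetic progression with common difference 5.
Next gap: 28 days. 2013-12-13 + 28 days = 2014-01-10.
Next gap: 33 days. 2014-01-10 + 33 days = 2014-02-12.

2014-01-10, 2014-02-12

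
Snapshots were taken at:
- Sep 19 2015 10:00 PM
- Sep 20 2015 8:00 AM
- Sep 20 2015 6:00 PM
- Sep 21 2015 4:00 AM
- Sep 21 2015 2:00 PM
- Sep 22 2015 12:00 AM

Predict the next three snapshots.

Sep 22 2015 10:00 AM, Sep 22 2015 8:00 PM, Sep 23 2015 6:00 AM

Gaps: 10, 10, 10, 10, 10 hours — each event is 10 hours after the previous one.
Sep 22 2015 12:00 AM + 10 h = Sep 22 2015 10:00 AM.
Sep 22 2015 10:00 AM + 10 h = Sep 22 2015 8:00 PM.
Sep 22 2015 8:00 PM + 10 h = Sep 23 2015 6:00 AM.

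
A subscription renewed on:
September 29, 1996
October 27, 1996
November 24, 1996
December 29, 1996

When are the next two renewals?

These are Sundays with 28, 28, 35-day gaps.
Each is the final Sunday of its month — September 29, 1996 is past the 28th, so '4th Sunday' doesn't fit.
January 1997 ends with Sunday January 26, 1997.
Last Sunday of February 1997: February 23, 1997.

January 26, 1997; February 23, 1997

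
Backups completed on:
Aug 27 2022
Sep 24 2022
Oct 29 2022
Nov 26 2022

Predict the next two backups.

Dec 31 2022, Jan 28 2023

All Saturdays; the gaps (28, 35, 28) vary with month length.
This is the last Saturday of each month.
December 2022 ends with Saturday Dec 31 2022.
January 2023 ends with Saturday Jan 28 2023.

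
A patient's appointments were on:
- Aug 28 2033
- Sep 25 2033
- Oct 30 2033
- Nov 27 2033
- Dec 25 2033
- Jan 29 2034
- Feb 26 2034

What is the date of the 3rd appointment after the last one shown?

All Sundays; the gaps (28, 35, 28, 28, 35, 28) vary with month length.
This is the last Sunday of each month.
March 2034 ends with Sunday Mar 26 2034.
Last Sunday of April 2034: Apr 30 2034.
Last Sunday of May 2034: May 28 2034.

May 28 2034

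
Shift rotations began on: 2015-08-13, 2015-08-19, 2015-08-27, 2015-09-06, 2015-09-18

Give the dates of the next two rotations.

2015-10-02, 2015-10-18

Intervals are 6, 8, 10, 12 days — an arithmetic progression with common difference 2.
Next gap: 14 days. 2015-09-18 + 14 days = 2015-10-02.
Next gap: 16 days. 2015-10-02 + 16 days = 2015-10-18.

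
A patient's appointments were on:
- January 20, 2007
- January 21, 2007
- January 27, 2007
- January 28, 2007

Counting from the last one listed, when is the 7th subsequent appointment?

Gaps: 1, 6, 1 days — not constant, but cyclic with period 2.
The events fall on every Saturday and Sunday.
Next Saturday: February 3, 2007.
The following Sunday is February 4, 2007.
Next Saturday: February 10, 2007.
Next Sunday: February 11, 2007.
Next Saturday: February 17, 2007.
Next Sunday: February 18, 2007.
Next Saturday: February 24, 2007.

February 24, 2007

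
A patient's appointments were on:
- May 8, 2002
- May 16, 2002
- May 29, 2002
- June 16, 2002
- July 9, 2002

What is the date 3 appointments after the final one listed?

October 16, 2002

The spacing grows by 5 each time: 8, 13, 18, 23 days.
Next gap: 28 days. July 9, 2002 + 28 days = August 6, 2002.
Next gap: 33 days. August 6, 2002 + 33 days = September 8, 2002.
Next gap: 38 days. September 8, 2002 + 38 days = October 16, 2002.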